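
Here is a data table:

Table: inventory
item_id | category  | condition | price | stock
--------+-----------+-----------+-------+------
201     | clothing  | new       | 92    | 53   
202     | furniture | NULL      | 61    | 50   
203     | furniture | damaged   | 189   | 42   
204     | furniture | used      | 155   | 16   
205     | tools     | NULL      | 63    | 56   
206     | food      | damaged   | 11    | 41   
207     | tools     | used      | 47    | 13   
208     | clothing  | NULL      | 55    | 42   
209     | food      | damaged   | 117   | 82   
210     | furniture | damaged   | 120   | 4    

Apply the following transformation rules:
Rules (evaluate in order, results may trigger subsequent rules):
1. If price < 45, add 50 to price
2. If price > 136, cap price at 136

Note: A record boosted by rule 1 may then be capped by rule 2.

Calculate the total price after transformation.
888

Step 1: Apply rule 1 to records with price < 45
  - 1 records get bonus of 50
  - Of these, 0 records then exceed 136 and get capped
Step 2: Apply rule 2 to records with price > 136
  - 2 records (original) are capped
Step 3: Calculate final sum = 888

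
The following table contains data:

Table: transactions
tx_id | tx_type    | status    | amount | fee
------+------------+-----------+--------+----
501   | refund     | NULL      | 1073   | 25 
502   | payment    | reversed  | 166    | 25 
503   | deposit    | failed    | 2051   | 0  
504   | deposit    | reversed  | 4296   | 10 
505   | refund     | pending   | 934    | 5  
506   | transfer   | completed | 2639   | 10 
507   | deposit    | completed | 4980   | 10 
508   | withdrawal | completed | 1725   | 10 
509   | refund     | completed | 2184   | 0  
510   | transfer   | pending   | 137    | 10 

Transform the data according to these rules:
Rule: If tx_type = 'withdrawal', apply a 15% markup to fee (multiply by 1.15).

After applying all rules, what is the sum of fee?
106.5

Step 1: Records with tx_type = 'withdrawal' have total fee = 10
Step 2: Apply multiplier: 10 × 1.15 = 11.5
Step 3: Other records total: 95
Step 4: Final sum = 11.5 + 95 = 106.5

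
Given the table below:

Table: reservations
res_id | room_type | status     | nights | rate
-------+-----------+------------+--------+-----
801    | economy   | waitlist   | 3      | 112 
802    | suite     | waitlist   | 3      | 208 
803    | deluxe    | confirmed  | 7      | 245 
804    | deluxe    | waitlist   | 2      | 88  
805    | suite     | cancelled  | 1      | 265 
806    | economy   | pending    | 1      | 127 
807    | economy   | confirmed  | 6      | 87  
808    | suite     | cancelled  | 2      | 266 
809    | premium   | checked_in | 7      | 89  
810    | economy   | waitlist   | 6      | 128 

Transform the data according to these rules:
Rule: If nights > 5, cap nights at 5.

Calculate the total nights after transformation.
32

Step 1: 4 records have nights > 5
Step 2: These records originally summed to 26
Step 3: After capping: 4 × 5 = 20
Step 4: Unaffected records sum: 12
Step 5: Final sum = 20 + 12 = 32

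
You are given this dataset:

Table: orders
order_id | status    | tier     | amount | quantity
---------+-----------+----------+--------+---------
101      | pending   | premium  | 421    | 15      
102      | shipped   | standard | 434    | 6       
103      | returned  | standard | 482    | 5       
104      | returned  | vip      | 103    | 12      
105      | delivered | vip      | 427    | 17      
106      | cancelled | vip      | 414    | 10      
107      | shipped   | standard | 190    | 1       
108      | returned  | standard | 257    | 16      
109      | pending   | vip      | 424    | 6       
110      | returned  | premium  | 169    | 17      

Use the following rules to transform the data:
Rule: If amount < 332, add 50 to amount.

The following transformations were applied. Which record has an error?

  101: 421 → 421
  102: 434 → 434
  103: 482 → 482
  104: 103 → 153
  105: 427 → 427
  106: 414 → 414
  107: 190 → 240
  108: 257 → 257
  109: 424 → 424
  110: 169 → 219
Record 108 has an error. The correct transformed value should be 307, not 257.

Step 1: Check each record against the rule
Step 2: Record 108 has amount = 257
Step 3: Since 257 < 332, the bonus should have been applied
Step 4: Correct value = 307, but claimed value = 257
Conclusion: Record 108 has the error.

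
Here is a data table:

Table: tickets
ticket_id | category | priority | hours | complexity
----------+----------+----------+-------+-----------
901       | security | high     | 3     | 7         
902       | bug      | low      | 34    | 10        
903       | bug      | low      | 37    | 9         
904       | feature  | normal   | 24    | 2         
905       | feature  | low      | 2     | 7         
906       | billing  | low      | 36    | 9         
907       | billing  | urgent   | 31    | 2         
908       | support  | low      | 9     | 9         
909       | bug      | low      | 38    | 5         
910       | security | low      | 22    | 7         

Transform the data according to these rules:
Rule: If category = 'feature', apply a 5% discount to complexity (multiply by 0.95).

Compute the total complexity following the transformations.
66.55

Step 1: Records with category = 'feature' have total complexity = 9
Step 2: Apply multiplier: 9 × 0.95 = 8.55
Step 3: Other records total: 58
Step 4: Final sum = 8.55 + 58 = 66.55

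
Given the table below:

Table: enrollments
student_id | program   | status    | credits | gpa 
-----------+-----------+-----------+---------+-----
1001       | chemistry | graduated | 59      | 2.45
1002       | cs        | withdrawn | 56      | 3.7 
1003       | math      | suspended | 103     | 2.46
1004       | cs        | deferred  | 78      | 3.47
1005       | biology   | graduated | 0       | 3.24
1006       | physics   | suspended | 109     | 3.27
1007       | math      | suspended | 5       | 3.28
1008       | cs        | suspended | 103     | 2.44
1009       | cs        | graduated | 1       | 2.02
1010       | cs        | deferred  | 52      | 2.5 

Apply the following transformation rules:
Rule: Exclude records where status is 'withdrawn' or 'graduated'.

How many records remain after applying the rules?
6

Step 1: Count records to exclude
  - 1 (withdrawn) + 3 (graduated) = 4 records
Step 2: Total records: 10
Step 3: Remaining = 10 - 4 = 6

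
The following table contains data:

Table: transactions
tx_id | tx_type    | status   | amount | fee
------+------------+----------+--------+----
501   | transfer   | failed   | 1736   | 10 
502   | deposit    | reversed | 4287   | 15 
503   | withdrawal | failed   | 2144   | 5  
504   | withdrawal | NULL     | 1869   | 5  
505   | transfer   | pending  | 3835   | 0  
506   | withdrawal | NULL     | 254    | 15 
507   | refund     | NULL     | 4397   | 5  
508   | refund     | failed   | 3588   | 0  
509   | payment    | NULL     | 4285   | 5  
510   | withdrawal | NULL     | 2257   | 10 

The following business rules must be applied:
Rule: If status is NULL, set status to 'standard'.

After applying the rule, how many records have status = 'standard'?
5

Step 1: Count records where status IS NULL
Step 2: Found 5 records with NULL status
Step 3: These records will have status set to 'standard'
Step 4: Records already having status = 'standard': 0
Step 5: Answer: 5 + 0 = 5 records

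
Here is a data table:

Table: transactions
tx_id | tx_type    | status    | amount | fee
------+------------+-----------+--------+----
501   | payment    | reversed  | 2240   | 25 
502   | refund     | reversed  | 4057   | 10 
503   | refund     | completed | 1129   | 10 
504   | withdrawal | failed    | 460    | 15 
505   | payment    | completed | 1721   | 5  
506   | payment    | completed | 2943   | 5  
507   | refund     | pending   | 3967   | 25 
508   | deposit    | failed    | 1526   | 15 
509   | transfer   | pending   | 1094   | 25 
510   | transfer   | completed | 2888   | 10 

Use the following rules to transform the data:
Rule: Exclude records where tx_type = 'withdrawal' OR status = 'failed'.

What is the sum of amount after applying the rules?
20039

Step 1: Find records where tx_type = 'withdrawal' OR status = 'failed'
Step 2: 2 records match, summing to 1986
Step 3: Original sum: 22025
Step 4: Remaining sum = 22025 - 1986 = 20039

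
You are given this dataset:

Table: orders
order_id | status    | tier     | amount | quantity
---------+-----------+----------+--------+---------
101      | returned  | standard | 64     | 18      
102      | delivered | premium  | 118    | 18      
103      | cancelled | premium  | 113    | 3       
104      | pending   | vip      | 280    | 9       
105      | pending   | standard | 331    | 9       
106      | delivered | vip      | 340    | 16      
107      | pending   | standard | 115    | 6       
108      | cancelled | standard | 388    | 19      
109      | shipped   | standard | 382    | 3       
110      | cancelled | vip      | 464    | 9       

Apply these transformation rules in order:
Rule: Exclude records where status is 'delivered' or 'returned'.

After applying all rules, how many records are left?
7

Step 1: Count records to exclude
  - 2 (delivered) + 1 (returned) = 3 records
Step 2: Total records: 10
Step 3: Remaining = 10 - 3 = 7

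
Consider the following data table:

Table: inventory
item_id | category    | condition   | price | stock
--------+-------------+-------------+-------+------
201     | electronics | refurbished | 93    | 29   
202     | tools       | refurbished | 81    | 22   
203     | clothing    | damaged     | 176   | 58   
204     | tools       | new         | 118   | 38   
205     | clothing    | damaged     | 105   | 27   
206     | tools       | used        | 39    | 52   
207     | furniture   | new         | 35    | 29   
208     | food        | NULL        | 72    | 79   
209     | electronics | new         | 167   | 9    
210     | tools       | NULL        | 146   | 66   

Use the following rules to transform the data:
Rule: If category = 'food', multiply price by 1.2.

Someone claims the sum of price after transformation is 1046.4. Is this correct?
Yes, the result is correct.

Step 1: Calculate the correct sum after transformation
Step 2: Apply multiplier 1.2 to records where category = 'food'
Step 3: Correct result = 1046.4
Step 4: Claimed result = 1046.4
Step 5: 1046.4 = 1046.4 ✓
Conclusion: The claimed result is correct.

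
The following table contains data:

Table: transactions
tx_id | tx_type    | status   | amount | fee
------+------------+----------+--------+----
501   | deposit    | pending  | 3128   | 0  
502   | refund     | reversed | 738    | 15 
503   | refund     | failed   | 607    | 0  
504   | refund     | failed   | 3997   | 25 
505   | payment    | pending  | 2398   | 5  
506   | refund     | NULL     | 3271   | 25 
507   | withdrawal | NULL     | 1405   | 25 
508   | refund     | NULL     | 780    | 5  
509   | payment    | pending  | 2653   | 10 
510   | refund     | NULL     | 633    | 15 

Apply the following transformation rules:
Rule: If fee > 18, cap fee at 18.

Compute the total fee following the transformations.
104

Step 1: 3 records have fee > 18
Step 2: These records originally summed to 75
Step 3: After capping: 3 × 18 = 54
Step 4: Unaffected records sum: 50
Step 5: Final sum = 54 + 50 = 104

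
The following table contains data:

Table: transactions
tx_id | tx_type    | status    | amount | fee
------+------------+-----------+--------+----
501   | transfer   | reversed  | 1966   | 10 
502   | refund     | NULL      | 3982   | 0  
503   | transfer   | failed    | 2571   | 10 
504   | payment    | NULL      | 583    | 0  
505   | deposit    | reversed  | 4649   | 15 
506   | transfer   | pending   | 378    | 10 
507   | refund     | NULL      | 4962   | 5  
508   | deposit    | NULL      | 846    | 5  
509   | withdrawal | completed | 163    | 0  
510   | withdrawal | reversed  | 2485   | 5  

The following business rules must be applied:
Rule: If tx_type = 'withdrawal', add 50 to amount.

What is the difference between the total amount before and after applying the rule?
100

Step 1: Original sum of amount = 22585
Step 2: 2 records have tx_type = 'withdrawal'
Step 3: Each affected record changes by 50
Step 4: Total change = 2 × 50 = 100
Step 5: New sum = 22585 + 100 = 22685
Step 6: Difference = |22685 - 22585| = 100
        (Sum increased by 100)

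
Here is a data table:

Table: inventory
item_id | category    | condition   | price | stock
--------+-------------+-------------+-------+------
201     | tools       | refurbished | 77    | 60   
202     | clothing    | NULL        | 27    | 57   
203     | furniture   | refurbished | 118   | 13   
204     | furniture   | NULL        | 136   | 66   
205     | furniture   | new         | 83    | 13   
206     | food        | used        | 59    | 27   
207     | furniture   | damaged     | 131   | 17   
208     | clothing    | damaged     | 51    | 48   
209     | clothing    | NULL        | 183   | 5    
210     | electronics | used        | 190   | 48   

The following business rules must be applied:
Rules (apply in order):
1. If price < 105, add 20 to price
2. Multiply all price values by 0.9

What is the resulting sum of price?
1039.5

Step 1: Apply Rule 1 - Add 20 to records with price < 105
  - 5 records affected: 297 + (5 × 20) = 397
  - Unaffected records: 758
  - Sum after Rule 1: 1155
Step 2: Apply Rule 2 - Multiply all by 0.9
  - 1155 × 0.9 = 1039.5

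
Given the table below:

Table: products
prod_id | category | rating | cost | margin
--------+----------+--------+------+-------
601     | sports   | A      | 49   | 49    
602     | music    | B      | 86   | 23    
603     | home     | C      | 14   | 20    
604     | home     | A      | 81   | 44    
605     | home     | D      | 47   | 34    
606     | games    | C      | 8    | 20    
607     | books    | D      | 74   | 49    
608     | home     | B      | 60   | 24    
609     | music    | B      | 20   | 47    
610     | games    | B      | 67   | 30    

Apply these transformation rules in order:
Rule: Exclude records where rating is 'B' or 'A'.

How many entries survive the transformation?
4

Step 1: Count records to exclude
  - 4 (B) + 2 (A) = 6 records
Step 2: Total records: 10
Step 3: Remaining = 10 - 6 = 4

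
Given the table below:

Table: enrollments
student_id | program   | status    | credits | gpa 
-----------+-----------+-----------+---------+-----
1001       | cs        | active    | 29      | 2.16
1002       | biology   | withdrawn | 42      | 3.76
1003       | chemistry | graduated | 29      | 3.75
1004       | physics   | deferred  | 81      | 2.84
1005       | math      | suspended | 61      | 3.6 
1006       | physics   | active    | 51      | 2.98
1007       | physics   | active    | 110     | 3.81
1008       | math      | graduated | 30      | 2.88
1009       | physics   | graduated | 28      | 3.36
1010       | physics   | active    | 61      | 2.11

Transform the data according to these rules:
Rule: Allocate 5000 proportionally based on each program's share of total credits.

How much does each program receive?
biology: 402.3, chemistry: 277.78, cs: 277.78, math: 871.65, physics: 3170.5

Step 1: Calculate total credits = 522
Step 2: Calculate each program's proportion:
  biology: 42/522 = 8.05% → 402.3
  chemistry: 29/522 = 5.56% → 277.78
  cs: 29/522 = 5.56% → 277.78
  math: 91/522 = 17.43% → 871.65
  physics: 331/522 = 63.41% → 3170.5
Step 3: Verify: sum of allocations ≈ 5000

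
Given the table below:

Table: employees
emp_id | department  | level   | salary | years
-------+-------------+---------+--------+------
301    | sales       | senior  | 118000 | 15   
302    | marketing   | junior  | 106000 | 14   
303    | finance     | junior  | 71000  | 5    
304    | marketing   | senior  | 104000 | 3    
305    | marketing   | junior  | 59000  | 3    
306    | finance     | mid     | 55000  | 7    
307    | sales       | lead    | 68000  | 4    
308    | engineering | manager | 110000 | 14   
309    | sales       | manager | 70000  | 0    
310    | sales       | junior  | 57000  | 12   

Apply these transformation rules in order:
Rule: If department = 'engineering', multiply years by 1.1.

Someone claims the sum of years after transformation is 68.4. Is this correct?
No, the correct result is 78.4.

Step 1: Calculate the correct sum after transformation
Step 2: Apply multiplier 1.1 to records where department = 'engineering'
Step 3: Correct result = 78.4
Step 4: Claimed result = 68.4
Step 5: 78.4 ≠ 68.4
Conclusion: The claimed result is incorrect. The correct answer is 78.4.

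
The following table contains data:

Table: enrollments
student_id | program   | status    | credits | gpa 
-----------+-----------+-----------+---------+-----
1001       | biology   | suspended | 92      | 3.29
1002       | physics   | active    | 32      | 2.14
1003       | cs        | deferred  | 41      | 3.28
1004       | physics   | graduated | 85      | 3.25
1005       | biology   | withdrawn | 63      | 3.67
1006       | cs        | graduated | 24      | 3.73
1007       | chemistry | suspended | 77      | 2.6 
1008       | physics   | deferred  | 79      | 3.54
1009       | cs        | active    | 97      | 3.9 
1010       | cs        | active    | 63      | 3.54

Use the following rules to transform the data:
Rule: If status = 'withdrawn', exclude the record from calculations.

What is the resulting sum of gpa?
29.27

Step 1: Identify records where status = 'withdrawn'
Step 2: The excluded records sum to 3.67
Step 3: Original total gpa = 32.94
Step 4: Remaining total = 32.94 - 3.67 = 29.27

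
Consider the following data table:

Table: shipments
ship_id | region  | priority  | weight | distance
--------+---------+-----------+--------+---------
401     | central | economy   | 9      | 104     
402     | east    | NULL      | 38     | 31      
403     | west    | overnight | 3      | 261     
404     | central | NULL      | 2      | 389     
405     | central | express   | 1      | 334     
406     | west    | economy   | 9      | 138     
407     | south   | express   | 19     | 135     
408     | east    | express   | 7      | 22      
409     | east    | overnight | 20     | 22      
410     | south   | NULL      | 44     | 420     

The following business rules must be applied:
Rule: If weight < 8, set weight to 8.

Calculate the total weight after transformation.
171

Step 1: 4 records have weight < 8
Step 2: These records originally summed to 13
Step 3: After setting to minimum: 4 × 8 = 32
Step 4: Unaffected records sum: 139
Step 5: Final sum = 32 + 139 = 171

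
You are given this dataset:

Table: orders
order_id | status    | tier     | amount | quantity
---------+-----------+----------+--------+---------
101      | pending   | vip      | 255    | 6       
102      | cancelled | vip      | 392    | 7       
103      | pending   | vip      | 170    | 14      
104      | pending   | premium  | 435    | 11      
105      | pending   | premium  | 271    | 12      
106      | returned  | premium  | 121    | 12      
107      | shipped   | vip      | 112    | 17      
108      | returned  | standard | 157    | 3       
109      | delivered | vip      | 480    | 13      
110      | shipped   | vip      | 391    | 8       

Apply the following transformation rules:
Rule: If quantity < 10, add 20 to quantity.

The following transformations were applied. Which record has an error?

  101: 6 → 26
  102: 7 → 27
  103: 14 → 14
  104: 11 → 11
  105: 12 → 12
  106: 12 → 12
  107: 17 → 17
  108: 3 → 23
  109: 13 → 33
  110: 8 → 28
Record 109 has an error. The correct transformed value should be 13, not 33.

Step 1: Check each record against the rule
Step 2: Record 109 has quantity = 13
Step 3: Since 13 >= 10, the bonus should not have been applied
Step 4: Correct value = 13, but claimed value = 33
Conclusion: Record 109 has the error.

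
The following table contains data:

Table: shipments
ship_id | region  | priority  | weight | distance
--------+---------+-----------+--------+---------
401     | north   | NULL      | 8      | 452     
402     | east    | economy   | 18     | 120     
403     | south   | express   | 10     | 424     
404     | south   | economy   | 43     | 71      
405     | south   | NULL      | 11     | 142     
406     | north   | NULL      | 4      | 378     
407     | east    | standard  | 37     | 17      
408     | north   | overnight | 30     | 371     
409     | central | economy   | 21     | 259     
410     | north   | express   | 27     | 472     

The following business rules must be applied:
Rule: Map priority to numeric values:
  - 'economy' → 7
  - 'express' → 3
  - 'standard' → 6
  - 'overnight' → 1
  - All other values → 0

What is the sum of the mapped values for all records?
34

Step 1: Apply mapping to each record
Step 2: Count by status:
  'economy': 3 records × 7 = 21
  'express': 2 records × 3 = 6
  'standard': 1 records × 6 = 6
  'overnight': 1 records × 1 = 1
Step 3: Sum all mapped values = 34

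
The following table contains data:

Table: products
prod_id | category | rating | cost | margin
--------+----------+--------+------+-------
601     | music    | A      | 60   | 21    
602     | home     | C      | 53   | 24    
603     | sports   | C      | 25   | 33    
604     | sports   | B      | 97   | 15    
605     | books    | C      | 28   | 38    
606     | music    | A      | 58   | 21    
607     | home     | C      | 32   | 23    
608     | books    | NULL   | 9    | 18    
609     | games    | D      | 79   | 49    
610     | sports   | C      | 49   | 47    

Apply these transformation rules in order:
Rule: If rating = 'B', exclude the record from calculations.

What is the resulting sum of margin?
274

Step 1: Identify records where rating = 'B'
Step 2: The excluded records sum to 15
Step 3: Original total margin = 289
Step 4: Remaining total = 289 - 15 = 274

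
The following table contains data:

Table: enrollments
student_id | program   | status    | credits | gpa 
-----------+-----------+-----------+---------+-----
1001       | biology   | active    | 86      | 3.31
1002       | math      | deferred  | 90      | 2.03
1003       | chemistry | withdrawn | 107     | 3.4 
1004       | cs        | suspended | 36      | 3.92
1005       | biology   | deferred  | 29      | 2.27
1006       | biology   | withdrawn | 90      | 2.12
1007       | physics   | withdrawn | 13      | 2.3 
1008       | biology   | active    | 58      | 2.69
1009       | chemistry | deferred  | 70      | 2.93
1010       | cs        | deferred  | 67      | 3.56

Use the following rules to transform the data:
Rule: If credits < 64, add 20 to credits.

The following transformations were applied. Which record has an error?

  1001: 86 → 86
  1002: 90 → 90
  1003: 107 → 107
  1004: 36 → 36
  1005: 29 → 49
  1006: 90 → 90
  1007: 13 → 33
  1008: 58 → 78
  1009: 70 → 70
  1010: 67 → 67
Record 1004 has an error. The correct transformed value should be 56, not 36.

Step 1: Check each record against the rule
Step 2: Record 1004 has credits = 36
Step 3: Since 36 < 64, the bonus should have been applied
Step 4: Correct value = 56, but claimed value = 36
Conclusion: Record 1004 has the error.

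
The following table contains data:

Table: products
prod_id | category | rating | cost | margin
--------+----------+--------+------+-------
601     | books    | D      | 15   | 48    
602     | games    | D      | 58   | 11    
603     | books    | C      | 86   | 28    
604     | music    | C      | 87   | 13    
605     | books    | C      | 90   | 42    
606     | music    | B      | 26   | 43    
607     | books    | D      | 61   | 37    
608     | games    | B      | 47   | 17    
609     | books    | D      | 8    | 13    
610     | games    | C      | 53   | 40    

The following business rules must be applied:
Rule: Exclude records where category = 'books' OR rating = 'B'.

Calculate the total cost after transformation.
198

Step 1: Find records where category = 'books' OR rating = 'B'
Step 2: 7 records match, summing to 333
Step 3: Original sum: 531
Step 4: Remaining sum = 531 - 333 = 198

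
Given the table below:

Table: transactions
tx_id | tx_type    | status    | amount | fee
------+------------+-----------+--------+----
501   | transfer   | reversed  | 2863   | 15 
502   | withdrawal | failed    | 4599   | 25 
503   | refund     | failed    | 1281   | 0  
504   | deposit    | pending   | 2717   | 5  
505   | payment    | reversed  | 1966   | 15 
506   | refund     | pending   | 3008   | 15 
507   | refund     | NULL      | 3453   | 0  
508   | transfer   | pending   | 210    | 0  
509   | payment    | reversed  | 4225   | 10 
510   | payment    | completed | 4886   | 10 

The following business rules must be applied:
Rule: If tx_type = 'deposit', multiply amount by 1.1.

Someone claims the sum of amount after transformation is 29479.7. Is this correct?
Yes, the result is correct.

Step 1: Calculate the correct sum after transformation
Step 2: Apply multiplier 1.1 to records where tx_type = 'deposit'
Step 3: Correct result = 29479.7
Step 4: Claimed result = 29479.7
Step 5: 29479.7 = 29479.7 ✓
Conclusion: The claimed result is correct.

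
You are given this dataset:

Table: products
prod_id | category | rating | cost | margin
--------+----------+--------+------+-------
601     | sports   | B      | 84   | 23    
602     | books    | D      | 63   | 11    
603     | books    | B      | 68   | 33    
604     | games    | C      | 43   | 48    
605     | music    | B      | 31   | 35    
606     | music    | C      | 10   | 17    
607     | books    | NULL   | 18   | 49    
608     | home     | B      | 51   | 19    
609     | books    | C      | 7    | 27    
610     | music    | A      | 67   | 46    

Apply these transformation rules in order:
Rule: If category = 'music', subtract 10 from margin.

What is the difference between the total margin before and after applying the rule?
30

Step 1: Original sum of margin = 308
Step 2: 3 records have category = 'music'
Step 3: Each affected record changes by -10
Step 4: Total change = 3 × -10 = -30
Step 5: New sum = 308 + -30 = 278
Step 6: Difference = |278 - 308| = 30
        (Sum decreased by 30)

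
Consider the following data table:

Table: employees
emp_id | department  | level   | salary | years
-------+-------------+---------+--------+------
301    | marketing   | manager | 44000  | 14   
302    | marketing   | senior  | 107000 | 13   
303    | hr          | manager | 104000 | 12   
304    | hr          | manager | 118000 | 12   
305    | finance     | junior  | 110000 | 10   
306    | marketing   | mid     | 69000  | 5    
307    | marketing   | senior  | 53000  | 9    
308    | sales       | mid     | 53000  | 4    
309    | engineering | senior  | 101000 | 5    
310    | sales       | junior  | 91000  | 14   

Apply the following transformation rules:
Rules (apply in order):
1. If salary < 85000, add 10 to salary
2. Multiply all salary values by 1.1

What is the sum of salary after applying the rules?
935044.0

Step 1: Apply Rule 1 - Add 10 to records with salary < 85000
  - 4 records affected: 219000 + (4 × 10) = 219040
  - Unaffected records: 631000
  - Sum after Rule 1: 850040
Step 2: Apply Rule 2 - Multiply all by 1.1
  - 850040 × 1.1 = 935044.0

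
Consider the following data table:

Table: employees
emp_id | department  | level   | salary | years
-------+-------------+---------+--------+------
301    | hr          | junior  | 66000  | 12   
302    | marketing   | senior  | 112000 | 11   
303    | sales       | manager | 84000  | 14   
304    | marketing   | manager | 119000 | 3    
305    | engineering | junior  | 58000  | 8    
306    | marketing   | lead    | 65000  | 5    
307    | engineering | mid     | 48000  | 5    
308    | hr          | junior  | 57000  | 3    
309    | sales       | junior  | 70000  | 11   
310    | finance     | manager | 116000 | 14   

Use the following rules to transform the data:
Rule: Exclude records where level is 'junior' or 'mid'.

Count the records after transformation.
5

Step 1: Count records to exclude
  - 4 (junior) + 1 (mid) = 5 records
Step 2: Total records: 10
Step 3: Remaining = 10 - 5 = 5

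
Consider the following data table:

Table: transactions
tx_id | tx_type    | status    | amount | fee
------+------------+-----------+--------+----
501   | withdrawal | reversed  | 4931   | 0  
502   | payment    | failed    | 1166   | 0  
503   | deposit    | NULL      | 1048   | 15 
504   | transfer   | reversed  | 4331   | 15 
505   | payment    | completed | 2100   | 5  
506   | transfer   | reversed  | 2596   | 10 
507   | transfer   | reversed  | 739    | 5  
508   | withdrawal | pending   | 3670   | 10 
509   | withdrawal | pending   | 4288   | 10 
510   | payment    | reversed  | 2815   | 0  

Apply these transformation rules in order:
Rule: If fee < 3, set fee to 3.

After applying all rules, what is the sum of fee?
79

Step 1: 3 records have fee < 3
Step 2: These records originally summed to 0
Step 3: After setting to minimum: 3 × 3 = 9
Step 4: Unaffected records sum: 70
Step 5: Final sum = 9 + 70 = 79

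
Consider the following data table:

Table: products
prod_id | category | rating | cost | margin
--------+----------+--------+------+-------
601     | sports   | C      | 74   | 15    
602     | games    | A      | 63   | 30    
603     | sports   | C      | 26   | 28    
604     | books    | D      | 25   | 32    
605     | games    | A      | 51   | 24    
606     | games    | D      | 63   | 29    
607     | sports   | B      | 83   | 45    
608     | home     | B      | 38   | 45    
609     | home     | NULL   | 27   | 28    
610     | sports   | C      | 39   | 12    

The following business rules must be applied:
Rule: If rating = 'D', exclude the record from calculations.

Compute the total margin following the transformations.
227

Step 1: Identify records where rating = 'D'
Step 2: The excluded records sum to 61
Step 3: Original total margin = 288
Step 4: Remaining total = 288 - 61 = 227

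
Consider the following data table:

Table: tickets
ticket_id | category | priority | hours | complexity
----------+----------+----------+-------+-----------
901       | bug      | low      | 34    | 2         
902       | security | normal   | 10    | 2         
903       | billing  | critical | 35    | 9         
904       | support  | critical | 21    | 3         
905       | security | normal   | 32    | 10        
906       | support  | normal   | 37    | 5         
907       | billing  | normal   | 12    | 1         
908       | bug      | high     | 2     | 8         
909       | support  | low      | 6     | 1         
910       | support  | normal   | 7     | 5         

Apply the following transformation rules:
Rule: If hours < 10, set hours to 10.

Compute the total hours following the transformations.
211

Step 1: 3 records have hours < 10
Step 2: These records originally summed to 15
Step 3: After setting to minimum: 3 × 10 = 30
Step 4: Unaffected records sum: 181
Step 5: Final sum = 30 + 181 = 211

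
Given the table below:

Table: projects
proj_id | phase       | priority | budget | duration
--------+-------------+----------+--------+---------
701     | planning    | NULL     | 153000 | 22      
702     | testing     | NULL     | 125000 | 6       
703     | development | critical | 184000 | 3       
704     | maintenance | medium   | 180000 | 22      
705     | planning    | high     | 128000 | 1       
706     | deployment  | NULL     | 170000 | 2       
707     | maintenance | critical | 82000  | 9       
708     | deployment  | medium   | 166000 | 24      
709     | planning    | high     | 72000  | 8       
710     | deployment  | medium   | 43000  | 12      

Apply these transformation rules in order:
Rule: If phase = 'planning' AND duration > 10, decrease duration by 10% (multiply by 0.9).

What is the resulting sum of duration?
106.8

Step 1: Find records where phase = 'planning' AND duration > 10
Step 2: 1 records match, summing to 22
Step 3: After multiplier: 22 × 0.9 = 19.8
Step 4: Unaffected records sum: 87
Step 5: Final sum = 19.8 + 87 = 106.8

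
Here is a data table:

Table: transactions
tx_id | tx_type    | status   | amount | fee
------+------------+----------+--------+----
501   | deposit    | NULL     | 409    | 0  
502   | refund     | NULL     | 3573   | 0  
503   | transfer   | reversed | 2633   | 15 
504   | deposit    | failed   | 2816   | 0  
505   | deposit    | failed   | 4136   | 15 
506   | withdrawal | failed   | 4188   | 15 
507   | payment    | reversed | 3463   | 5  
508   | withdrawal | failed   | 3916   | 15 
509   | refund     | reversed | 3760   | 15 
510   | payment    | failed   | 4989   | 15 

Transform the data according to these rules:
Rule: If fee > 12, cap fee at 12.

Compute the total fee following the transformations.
77

Step 1: 6 records have fee > 12
Step 2: These records originally summed to 90
Step 3: After capping: 6 × 12 = 72
Step 4: Unaffected records sum: 5
Step 5: Final sum = 72 + 5 = 77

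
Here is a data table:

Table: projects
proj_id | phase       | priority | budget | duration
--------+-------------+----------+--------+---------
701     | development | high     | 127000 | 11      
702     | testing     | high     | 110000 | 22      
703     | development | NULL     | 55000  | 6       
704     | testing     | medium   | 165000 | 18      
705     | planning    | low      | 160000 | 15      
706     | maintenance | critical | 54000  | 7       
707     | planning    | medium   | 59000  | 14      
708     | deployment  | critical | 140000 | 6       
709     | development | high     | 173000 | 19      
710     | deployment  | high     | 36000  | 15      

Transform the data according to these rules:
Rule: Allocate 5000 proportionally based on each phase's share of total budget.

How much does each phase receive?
deployment: 815.57, development: 1645.04, maintenance: 250.23, planning: 1014.83, testing: 1274.33

Step 1: Calculate total budget = 1079000
Step 2: Calculate each phase's proportion:
  deployment: 176000/1079000 = 16.31% → 815.57
  development: 355000/1079000 = 32.90% → 1645.04
  maintenance: 54000/1079000 = 5.00% → 250.23
  planning: 219000/1079000 = 20.30% → 1014.83
  testing: 275000/1079000 = 25.49% → 1274.33
Step 3: Verify: sum of allocations ≈ 5000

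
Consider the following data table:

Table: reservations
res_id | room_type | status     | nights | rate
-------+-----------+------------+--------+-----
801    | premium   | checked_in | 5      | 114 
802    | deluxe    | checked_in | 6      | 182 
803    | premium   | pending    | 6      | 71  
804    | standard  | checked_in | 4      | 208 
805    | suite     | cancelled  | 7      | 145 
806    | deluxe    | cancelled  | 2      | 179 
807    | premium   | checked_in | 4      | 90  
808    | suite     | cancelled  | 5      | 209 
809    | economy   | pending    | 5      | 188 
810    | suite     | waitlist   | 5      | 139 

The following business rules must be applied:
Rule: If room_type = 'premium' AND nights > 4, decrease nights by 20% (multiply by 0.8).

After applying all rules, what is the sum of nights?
46.8

Step 1: Find records where room_type = 'premium' AND nights > 4
Step 2: 2 records match, summing to 11
Step 3: After multiplier: 11 × 0.8 = 8.8
Step 4: Unaffected records sum: 38
Step 5: Final sum = 8.8 + 38 = 46.8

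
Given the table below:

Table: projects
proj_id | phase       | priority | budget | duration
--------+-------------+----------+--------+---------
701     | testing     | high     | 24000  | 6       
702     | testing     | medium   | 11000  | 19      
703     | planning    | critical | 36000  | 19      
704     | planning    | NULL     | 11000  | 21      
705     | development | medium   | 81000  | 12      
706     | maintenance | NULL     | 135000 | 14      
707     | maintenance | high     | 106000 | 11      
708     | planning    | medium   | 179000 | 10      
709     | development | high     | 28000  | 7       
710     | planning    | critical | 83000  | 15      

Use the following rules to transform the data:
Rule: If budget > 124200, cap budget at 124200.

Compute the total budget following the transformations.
628400

Step 1: 2 records have budget > 124200
Step 2: These records originally summed to 314000
Step 3: After capping: 2 × 124200 = 248400
Step 4: Unaffected records sum: 380000
Step 5: Final sum = 248400 + 380000 = 628400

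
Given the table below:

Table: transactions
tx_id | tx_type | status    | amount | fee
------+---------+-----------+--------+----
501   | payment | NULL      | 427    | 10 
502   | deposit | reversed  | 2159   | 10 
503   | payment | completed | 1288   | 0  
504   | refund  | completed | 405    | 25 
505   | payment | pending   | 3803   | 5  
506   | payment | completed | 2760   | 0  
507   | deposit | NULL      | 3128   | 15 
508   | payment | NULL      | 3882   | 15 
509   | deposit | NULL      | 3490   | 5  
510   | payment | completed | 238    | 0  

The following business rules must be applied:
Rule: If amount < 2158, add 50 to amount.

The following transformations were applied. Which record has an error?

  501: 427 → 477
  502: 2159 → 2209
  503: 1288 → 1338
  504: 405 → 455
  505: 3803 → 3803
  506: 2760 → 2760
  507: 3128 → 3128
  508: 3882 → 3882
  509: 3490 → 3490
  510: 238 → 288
Record 502 has an error. The correct transformed value should be 2159, not 2209.

Step 1: Check each record against the rule
Step 2: Record 502 has amount = 2159
Step 3: Since 2159 >= 2158, the bonus should not have been applied
Step 4: Correct value = 2159, but claimed value = 2209
Conclusion: Record 502 has the error.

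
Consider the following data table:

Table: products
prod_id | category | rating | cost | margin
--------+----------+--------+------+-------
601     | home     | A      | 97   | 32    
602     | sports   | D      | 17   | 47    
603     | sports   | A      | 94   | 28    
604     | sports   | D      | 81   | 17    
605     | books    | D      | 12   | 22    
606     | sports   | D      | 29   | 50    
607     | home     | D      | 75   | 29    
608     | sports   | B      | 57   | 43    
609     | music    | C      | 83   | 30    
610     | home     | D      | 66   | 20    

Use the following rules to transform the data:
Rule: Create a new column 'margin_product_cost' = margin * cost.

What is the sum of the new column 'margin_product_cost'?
18062

Step 1: For each record, compute margin * cost
Example calculations:
  32 * 97 = 3104
  47 * 17 = 799
  28 * 94 = 2632
  ...
Step 2: Sum all derived values
Step 3: Total = 18062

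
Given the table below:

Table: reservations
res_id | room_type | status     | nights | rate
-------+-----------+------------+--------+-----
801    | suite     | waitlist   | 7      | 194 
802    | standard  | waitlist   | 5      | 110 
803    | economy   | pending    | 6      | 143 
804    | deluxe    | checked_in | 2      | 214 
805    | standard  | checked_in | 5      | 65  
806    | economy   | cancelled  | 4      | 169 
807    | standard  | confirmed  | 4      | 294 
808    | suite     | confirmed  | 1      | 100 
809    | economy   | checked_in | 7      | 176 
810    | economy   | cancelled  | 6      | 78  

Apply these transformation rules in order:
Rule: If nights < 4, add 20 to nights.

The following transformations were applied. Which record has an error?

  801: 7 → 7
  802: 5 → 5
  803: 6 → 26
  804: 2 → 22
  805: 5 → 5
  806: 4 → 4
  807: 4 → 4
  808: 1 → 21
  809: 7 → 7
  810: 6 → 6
Record 803 has an error. The correct transformed value should be 6, not 26.

Step 1: Check each record against the rule
Step 2: Record 803 has nights = 6
Step 3: Since 6 >= 4, the bonus should not have been applied
Step 4: Correct value = 6, but claimed value = 26
Conclusion: Record 803 has the error.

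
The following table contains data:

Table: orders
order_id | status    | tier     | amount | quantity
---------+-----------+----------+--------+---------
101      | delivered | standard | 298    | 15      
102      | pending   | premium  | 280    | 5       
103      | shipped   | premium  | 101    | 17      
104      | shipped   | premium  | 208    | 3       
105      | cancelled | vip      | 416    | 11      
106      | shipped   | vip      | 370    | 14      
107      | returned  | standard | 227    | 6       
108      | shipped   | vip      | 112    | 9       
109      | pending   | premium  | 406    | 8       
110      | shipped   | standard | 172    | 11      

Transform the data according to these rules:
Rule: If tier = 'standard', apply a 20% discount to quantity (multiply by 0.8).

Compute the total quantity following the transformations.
92.6

Step 1: Records with tier = 'standard' have total quantity = 32
Step 2: Apply multiplier: 32 × 0.8 = 25.6
Step 3: Other records total: 67
Step 4: Final sum = 25.6 + 67 = 92.6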